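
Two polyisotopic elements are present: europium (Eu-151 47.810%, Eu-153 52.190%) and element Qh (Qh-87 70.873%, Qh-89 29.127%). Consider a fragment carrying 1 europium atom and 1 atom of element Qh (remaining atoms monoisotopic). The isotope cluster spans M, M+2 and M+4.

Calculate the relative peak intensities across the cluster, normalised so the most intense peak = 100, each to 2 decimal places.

Europium pattern (n=1): 0.4781 : 0.5219
Element Qh pattern (n=1): 0.70873 : 0.29127
Convolve the two distributions (both contribute in 2-u steps):
  M: 0.4781×0.70873 = 0.338844
  M+2: 0.4781×0.29127 + 0.5219×0.70873 = 0.509142
  M+4: 0.5219×0.29127 = 0.152014
Scale to base peak (0.509142) = 100: 66.55 : 100.00 : 29.86

66.55 : 100.00 : 29.86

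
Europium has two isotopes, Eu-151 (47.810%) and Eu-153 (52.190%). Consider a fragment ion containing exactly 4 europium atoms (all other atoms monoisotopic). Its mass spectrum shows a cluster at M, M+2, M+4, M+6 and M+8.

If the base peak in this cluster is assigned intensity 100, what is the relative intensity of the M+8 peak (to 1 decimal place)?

19.9

Term probabilities: M 0.0522, M+2 0.2281, M+4 0.3736, M+6 0.2719, M+8 0.0742. Base peak = M+4.
P(M+4) = C(4,2) × 0.47810^2 × 0.52190^2 = 6 × 0.22857961 × 0.27237961 = 0.373563 (base)
P(M+8) = C(4,4) × 0.47810^0 × 0.52190^4 = 1 × 1.0000 × 0.07419065 = 0.074191
Relative intensity = 0.074191 / 0.373563 × 100 = 19.9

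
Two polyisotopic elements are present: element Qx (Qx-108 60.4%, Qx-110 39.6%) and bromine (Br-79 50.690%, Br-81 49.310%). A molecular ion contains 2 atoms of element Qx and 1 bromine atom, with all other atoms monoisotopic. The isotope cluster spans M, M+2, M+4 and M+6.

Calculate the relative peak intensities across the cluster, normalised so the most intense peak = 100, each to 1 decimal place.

Element Qx pattern (n=2): 0.364816 : 0.478368 : 0.156816
Bromine pattern (n=1): 0.5069 : 0.4931
Convolve the two distributions (both contribute in 2-u steps):
  M: 0.364816×0.5069 = 0.184925
  M+2: 0.364816×0.4931 + 0.478368×0.5069 = 0.422376
  M+4: 0.478368×0.4931 + 0.156816×0.5069 = 0.315373
  M+6: 0.156816×0.4931 = 0.077326
Scale to base peak (0.422376) = 100: 43.8 : 100.0 : 74.7 : 18.3

43.8 : 100.0 : 74.7 : 18.3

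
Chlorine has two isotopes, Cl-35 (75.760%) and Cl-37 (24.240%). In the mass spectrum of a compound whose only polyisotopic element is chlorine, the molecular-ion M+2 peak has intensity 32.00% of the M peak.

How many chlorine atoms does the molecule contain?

The M+2/M ratio from n Cl atoms is n · q/p = n · 0.24240/0.75760.
n = 0.3200 × 0.75760/0.24240 = 1.00 ≈ 1

1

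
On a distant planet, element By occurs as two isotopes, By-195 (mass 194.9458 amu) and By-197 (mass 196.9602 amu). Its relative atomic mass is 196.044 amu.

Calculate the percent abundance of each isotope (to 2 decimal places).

Writing the weighted mean with unknown fraction x of By-195:
194.9458·x + 196.9602·(1 − x) = 196.044
(194.9458 − 196.9602)·x = 196.044 − 196.9602
x = -0.9162 / -2.0144 = 0.45483 → 45.48% By-195, 54.52% By-197.

By-195: 45.48%, By-197: 54.52%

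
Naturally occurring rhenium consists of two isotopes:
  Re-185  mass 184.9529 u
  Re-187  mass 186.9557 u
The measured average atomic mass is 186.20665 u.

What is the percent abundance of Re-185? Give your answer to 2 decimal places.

Let x be the fractional abundance of Re-185; then Re-187 has abundance 1 − x.
184.9529·x + 186.9557·(1 − x) = 186.20665
(184.9529 − 186.9557)·x = 186.20665 − 186.9557
x = -0.74905 / -2.0028 = 0.37400 → 37.40% Re-185, 62.60% Re-187.

37.40%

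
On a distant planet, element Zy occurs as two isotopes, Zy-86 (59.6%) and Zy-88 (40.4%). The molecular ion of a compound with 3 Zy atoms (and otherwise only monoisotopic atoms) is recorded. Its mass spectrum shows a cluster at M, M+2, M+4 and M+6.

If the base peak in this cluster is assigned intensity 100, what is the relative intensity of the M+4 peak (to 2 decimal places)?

(0.596 + 0.404)^3 gives M 0.2117, M+2 0.4305, M+4 0.2918, M+6 0.0659; the largest is M+2.
P(M+2) = C(3,1) × 0.596^2 × 0.404^1 = 3 × 0.355216 × 0.4040 = 0.430522 (base)
P(M+4) = C(3,2) × 0.596^1 × 0.404^2 = 3 × 0.5960 × 0.163216 = 0.291830
Relative intensity = 0.291830 / 0.430522 × 100 = 67.79

67.79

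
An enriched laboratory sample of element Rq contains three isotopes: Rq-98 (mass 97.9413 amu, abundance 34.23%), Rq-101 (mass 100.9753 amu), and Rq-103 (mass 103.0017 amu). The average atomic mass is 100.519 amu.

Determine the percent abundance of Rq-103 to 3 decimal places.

The remaining 65.77% is split between Rq-101 (fraction x) and Rq-103 (fraction 0.6577 − x).
Substituting: 100.9753x + 103.0017(0.6577 − x) = 66.99369301
(100.9753 − 103.0017)x = -0.75052508  ⇒  x = 0.37037, y = 0.28733
Rq-101: 37.037%, Rq-103: 28.733%.

28.733%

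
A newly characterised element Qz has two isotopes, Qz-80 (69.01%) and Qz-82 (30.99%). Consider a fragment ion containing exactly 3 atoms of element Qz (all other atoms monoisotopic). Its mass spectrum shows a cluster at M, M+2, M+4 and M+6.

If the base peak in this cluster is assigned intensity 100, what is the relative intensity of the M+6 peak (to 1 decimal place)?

6.7

Binomial terms of (0.6901 + 0.3099)^3: M 0.3287, M+2 0.4428, M+4 0.1988, M+6 0.0298 → M+2 is the base peak.
P(M+2) = C(3,1) × 0.6901^2 × 0.3099^1 = 3 × 0.47623801 × 0.3099 = 0.442758 (base)
P(M+6) = C(3,3) × 0.6901^0 × 0.3099^3 = 1 × 1.0000 × 0.02976218 = 0.029762
Relative intensity = 0.029762 / 0.442758 × 100 = 6.7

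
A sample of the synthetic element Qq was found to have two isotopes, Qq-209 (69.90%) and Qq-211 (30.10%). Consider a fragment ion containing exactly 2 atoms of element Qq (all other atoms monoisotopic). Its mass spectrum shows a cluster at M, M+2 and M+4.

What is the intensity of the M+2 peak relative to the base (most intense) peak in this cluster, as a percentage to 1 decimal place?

86.1%

(0.6990 + 0.3010)^2 gives M 0.4886, M+2 0.4208, M+4 0.0906; the largest is M.
P(M) = C(2,0) × 0.6990^2 × 0.3010^0 = 1 × 0.488601 × 1.0000 = 0.488601 (base)
P(M+2) = C(2,1) × 0.6990^1 × 0.3010^1 = 2 × 0.6990 × 0.3010 = 0.420798
Relative intensity = 0.420798 / 0.488601 × 100 = 86.1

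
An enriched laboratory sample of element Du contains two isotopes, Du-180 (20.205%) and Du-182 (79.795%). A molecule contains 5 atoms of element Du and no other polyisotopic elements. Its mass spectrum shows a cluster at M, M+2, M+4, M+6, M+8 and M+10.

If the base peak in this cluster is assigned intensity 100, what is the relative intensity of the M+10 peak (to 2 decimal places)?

78.99

Binomial terms of (0.20205 + 0.79795)^5: M 0.0003, M+2 0.0066, M+4 0.0525, M+6 0.2074, M+8 0.4096, M+10 0.3235 → M+8 is the base peak.
P(M+8) = C(5,4) × 0.20205^1 × 0.79795^4 = 5 × 0.20205 × 0.40541771 = 0.409573 (base)
P(M+10) = C(5,5) × 0.20205^0 × 0.79795^5 = 1 × 1.0000 × 0.32350306 = 0.323503
Relative intensity = 0.323503 / 0.409573 × 100 = 78.99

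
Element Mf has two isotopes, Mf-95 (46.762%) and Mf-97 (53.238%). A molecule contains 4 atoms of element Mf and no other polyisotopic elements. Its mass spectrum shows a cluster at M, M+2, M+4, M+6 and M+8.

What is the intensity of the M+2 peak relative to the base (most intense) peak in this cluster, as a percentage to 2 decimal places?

58.56%

Binomial terms of (0.46762 + 0.53238)^4: M 0.0478, M+2 0.2178, M+4 0.3719, M+6 0.2822, M+8 0.0803 → M+4 is the base peak.
P(M+4) = C(4,2) × 0.46762^2 × 0.53238^2 = 6 × 0.21866846 × 0.28342846 = 0.371861 (base)
P(M+2) = C(4,1) × 0.46762^3 × 0.53238^1 = 4 × 0.10225375 × 0.53238 = 0.217751
Relative intensity = 0.217751 / 0.371861 × 100 = 58.56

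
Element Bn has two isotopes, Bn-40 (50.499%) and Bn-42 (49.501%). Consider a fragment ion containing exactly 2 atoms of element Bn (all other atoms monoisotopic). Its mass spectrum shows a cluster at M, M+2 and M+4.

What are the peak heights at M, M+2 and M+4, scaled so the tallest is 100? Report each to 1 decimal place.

51.0 : 100.0 : 49.0

Each Bn atom is independently Bn-40 (p = 0.50499) or Bn-42 (q = 0.49501); the cluster is the binomial expansion (p + q)^2.
P(M) = 0.50499^2 = 0.255015
P(M+2) = 2 × 0.50499^1 × 0.49501^1 = 0.499950
P(M+4) = 0.49501^2 = 0.245035
The M+2 peak is largest (0.499950); scaling to 100 gives 51.0 : 100.0 : 49.0.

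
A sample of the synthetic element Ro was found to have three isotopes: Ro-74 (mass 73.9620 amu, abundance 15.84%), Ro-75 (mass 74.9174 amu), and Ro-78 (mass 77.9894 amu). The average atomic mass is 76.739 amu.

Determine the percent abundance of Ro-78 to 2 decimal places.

64.22%

The remaining 84.16% is split between Ro-75 (fraction x) and Ro-78 (fraction 0.8416 − x).
Substituting: 74.9174x + 77.9894(0.8416 − x) = 65.0234192
(74.9174 − 77.9894)x = -0.61245984  ⇒  x = 0.19937, y = 0.64223
Ro-75: 19.94%, Ro-78: 64.22%.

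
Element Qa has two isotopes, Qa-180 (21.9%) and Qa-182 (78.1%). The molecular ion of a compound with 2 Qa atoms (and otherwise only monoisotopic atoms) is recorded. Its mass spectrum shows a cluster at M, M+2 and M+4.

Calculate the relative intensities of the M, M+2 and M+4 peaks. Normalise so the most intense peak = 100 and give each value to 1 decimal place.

Expanding (0.219 + 0.781)^2:
P(M) = 0.219^2 = 0.047961
P(M+2) = 2 × 0.219^1 × 0.781^1 = 0.342078
P(M+4) = 0.781^2 = 0.609961
The M+4 peak is largest (0.609961); scaling to 100 gives 7.9 : 56.1 : 100.0.

7.9 : 56.1 : 100.0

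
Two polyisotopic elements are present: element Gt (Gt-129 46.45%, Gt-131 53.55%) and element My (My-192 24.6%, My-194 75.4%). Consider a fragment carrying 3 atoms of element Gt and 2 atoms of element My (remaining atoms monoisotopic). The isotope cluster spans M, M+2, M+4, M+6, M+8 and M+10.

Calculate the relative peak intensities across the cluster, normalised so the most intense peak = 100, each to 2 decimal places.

1.71 : 16.40 : 59.15 : 100.00 : 80.13 : 24.62

Element Gt pattern (n=3): 0.10022064 : 0.34661884 : 0.39960041 : 0.15356011
Element My pattern (n=2): 0.060516 : 0.370968 : 0.568516
Convolve the two distributions (both contribute in 2-u steps):
  M: 0.10022064×0.060516 = 0.006065
  M+2: 0.10022064×0.370968 + 0.34661884×0.060516 = 0.058155
  M+4: 0.10022064×0.568516 + 0.34661884×0.370968 + 0.39960041×0.060516 = 0.209744
  M+6: 0.34661884×0.568516 + 0.39960041×0.370968 + 0.15356011×0.060516 = 0.354590
  M+8: 0.39960041×0.568516 + 0.15356011×0.370968 = 0.284145
  M+10: 0.15356011×0.568516 = 0.087301
Scale to base peak (0.354590) = 100: 1.71 : 16.40 : 59.15 : 100.00 : 80.13 : 24.62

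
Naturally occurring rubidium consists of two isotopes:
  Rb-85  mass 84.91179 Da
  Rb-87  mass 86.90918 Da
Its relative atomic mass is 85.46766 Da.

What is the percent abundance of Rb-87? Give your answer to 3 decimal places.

27.830%

Let x be the fractional abundance of Rb-85; then Rb-87 has abundance 1 − x.
84.91179·x + 86.90918·(1 − x) = 85.46766
(84.91179 − 86.90918)·x = 85.46766 − 86.90918
x = -1.44152 / -1.99739 = 0.72170 → 72.170% Rb-85, 27.830% Rb-87.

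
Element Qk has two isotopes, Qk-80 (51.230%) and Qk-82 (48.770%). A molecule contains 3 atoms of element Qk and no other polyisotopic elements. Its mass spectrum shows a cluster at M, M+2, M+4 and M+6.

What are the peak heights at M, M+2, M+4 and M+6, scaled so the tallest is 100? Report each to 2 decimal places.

35.01 : 100.00 : 95.20 : 30.21

Each Qk atom is independently Qk-80 (p = 0.51230) or Qk-82 (q = 0.48770); the cluster is the binomial expansion (p + q)^3.
P(M) = 0.51230^3 = 0.134454
P(M+2) = 3 × 0.51230^2 × 0.48770^1 = 0.383992
P(M+4) = 3 × 0.51230^1 × 0.48770^2 = 0.365554
P(M+6) = 0.48770^3 = 0.116000
The M+2 peak is largest (0.383992); scaling to 100 gives 35.01 : 100.00 : 95.20 : 30.21.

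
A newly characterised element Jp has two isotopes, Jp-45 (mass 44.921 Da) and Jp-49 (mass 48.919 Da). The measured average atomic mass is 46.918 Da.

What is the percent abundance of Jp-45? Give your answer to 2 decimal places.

50.05%

Let x be the fractional abundance of Jp-45; then Jp-49 has abundance 1 − x.
44.921·x + 48.919·(1 − x) = 46.918
(44.921 − 48.919)·x = 46.918 − 48.919
x = -2.001 / -3.998 = 0.50050 → 50.05% Jp-45, 49.95% Jp-49.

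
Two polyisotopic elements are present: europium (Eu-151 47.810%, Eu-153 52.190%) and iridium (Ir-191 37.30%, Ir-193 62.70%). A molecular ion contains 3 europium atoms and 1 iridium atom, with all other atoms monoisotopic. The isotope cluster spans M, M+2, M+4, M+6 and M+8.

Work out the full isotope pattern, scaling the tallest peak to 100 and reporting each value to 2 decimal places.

11.01 : 54.58 : 100.00 : 80.51 : 24.08

Europium pattern (n=3): 0.10928391 : 0.3578871 : 0.39067407 : 0.14215492
Iridium pattern (n=1): 0.3730 : 0.6270
Convolve the two distributions (both contribute in 2-u steps):
  M: 0.10928391×0.3730 = 0.040763
  M+2: 0.10928391×0.6270 + 0.3578871×0.3730 = 0.202013
  M+4: 0.3578871×0.6270 + 0.39067407×0.3730 = 0.370117
  M+6: 0.39067407×0.6270 + 0.14215492×0.3730 = 0.297976
  M+8: 0.14215492×0.6270 = 0.089131
Scale to base peak (0.370117) = 100: 11.01 : 54.58 : 100.00 : 80.51 : 24.08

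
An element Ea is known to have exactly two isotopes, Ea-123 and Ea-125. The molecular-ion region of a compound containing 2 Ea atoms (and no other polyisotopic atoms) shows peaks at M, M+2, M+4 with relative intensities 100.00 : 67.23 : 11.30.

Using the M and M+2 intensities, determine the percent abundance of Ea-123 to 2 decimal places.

74.84%

If p is the fraction of Ea that is Ea-123, then I(M+2)/I(M) = [C(2,1)·p^1·(1−p)] / p^2 = 2·(1−p)/p = 67.23/100.00 = 0.6723
(1−p)/p = 0.6723/2 = 0.3362  ⇒  p = 1/(1 + 0.3362) = 0.7484
Ea-123: 74.84%, Ea-125: 25.16%.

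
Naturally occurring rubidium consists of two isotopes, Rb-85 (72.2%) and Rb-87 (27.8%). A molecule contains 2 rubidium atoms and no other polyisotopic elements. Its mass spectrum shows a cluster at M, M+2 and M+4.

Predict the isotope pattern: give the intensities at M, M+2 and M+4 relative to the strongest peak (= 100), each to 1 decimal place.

Each Rb atom is independently Rb-85 (p = 0.722) or Rb-87 (q = 0.278); the cluster is the binomial expansion (p + q)^2.
P(M) = 0.722^2 = 0.521284
P(M+2) = 2 × 0.722^1 × 0.278^1 = 0.401432
P(M+4) = 0.278^2 = 0.077284
The M peak is largest (0.521284); scaling to 100 gives 100.0 : 77.0 : 14.8.

100.0 : 77.0 : 14.8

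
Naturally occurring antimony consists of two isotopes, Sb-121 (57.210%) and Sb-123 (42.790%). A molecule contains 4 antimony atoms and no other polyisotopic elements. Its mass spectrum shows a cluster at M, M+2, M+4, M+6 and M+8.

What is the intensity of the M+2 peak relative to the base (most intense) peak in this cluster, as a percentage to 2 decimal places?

Binomial terms of (0.57210 + 0.42790)^4: M 0.1071, M+2 0.3205, M+4 0.3596, M+6 0.1793, M+8 0.0335 → M+4 is the base peak.
P(M+4) = C(4,2) × 0.57210^2 × 0.42790^2 = 6 × 0.32729841 × 0.18309841 = 0.359567 (base)
P(M+2) = C(4,1) × 0.57210^3 × 0.42790^1 = 4 × 0.18724742 × 0.4279 = 0.320493
Relative intensity = 0.320493 / 0.359567 × 100 = 89.13

89.13%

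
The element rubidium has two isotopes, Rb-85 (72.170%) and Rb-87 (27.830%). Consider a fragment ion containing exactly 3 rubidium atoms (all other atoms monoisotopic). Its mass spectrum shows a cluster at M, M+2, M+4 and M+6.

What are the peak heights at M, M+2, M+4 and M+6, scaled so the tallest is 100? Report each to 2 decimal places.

Each Rb atom is independently Rb-85 (p = 0.72170) or Rb-87 (q = 0.27830); the cluster is the binomial expansion (p + q)^3.
P(M) = 0.72170^3 = 0.375898
P(M+2) = 3 × 0.72170^2 × 0.27830^1 = 0.434858
P(M+4) = 3 × 0.72170^1 × 0.27830^2 = 0.167689
P(M+6) = 0.27830^3 = 0.021555
The M+2 peak is largest (0.434858); scaling to 100 gives 86.44 : 100.00 : 38.56 : 4.96.

86.44 : 100.00 : 38.56 : 4.96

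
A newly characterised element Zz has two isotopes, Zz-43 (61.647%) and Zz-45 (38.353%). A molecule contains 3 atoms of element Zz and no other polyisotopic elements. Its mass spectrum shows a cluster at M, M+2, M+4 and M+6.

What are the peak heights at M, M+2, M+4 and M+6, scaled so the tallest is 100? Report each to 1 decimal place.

53.6 : 100.0 : 62.2 : 12.9

Expanding (0.61647 + 0.38353)^3:
P(M) = 0.61647^3 = 0.234280
P(M+2) = 3 × 0.61647^2 × 0.38353^1 = 0.437265
P(M+4) = 3 × 0.61647^1 × 0.38353^2 = 0.272039
P(M+6) = 0.38353^3 = 0.056415
The M+2 peak is largest (0.437265); scaling to 100 gives 53.6 : 100.0 : 62.2 : 12.9.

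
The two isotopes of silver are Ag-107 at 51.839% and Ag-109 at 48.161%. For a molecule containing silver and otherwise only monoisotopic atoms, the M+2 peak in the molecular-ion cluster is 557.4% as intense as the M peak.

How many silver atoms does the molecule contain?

6

The M+2/M ratio from n Ag atoms is n · q/p = n · 0.48161/0.51839.
n = 5.574 × 0.51839/0.48161 = 6.00 ≈ 6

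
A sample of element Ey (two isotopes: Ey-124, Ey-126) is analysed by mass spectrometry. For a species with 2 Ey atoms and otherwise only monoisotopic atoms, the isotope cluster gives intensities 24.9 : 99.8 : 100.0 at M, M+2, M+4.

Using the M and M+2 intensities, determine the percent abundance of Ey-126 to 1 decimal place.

66.7%

Let p = fractional abundance of Ey-124. I(M+2)/I(M) = [C(2,1)·p^1·(1−p)] / p^2 = 2·(1−p)/p = 99.8/24.9 = 4.0080
(1−p)/p = 4.0080/2 = 2.0040  ⇒  p = 1/(1 + 2.0040) = 0.3329
Ey-124: 33.3%, Ey-126: 66.7%.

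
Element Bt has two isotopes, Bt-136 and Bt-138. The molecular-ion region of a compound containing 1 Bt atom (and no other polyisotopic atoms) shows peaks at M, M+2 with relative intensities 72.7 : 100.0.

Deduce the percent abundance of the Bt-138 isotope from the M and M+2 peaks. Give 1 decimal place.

Write p for the Bt-136 fraction. I(M+2)/I(M) = [C(1,1)·p^0·(1−p)] / p^1 = 1·(1−p)/p = 100.0/72.7 = 1.3755
(1−p)/p = 1.3755/1 = 1.3755  ⇒  p = 1/(1 + 1.3755) = 0.4210
Bt-136: 42.1%, Bt-138: 57.9%.

57.9%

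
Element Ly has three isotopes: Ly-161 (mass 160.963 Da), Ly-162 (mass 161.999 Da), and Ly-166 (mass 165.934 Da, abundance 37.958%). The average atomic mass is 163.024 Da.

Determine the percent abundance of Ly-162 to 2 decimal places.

16.81%

The remaining 62.042% is split between Ly-161 (fraction x) and Ly-162 (fraction 0.62042 − x).
Substituting: 160.963x + 161.999(0.62042 − x) = 100.03877228
(160.963 − 161.999)x = -0.4686473  ⇒  x = 0.45236, y = 0.16806
Ly-161: 45.24%, Ly-162: 16.81%.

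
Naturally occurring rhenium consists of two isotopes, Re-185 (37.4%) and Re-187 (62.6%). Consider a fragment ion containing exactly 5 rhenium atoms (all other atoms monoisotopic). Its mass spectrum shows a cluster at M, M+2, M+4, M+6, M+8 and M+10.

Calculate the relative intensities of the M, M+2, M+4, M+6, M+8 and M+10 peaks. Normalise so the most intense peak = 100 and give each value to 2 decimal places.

Expanding (0.374 + 0.626)^5:
P(M) = 0.374^5 = 0.007317
P(M+2) = 5 × 0.374^4 × 0.626^1 = 0.061239
P(M+4) = 10 × 0.374^3 × 0.626^2 = 0.205005
P(M+6) = 10 × 0.374^2 × 0.626^3 = 0.343136
P(M+8) = 5 × 0.374^1 × 0.626^4 = 0.287170
P(M+10) = 0.626^5 = 0.096133
The M+6 peak is largest (0.343136); scaling to 100 gives 2.13 : 17.85 : 59.74 : 100.00 : 83.69 : 28.02.

2.13 : 17.85 : 59.74 : 100.00 : 83.69 : 28.02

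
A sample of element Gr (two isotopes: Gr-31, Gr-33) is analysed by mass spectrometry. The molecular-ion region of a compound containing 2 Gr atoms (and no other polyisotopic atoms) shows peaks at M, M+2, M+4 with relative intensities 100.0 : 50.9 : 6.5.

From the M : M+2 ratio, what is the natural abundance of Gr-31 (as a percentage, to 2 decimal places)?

Let p = fractional abundance of Gr-31. I(M+2)/I(M) = [C(2,1)·p^1·(1−p)] / p^2 = 2·(1−p)/p = 50.9/100.0 = 0.5090
(1−p)/p = 0.5090/2 = 0.2545  ⇒  p = 1/(1 + 0.2545) = 0.7971
Gr-31: 79.71%, Gr-33: 20.29%.

79.71%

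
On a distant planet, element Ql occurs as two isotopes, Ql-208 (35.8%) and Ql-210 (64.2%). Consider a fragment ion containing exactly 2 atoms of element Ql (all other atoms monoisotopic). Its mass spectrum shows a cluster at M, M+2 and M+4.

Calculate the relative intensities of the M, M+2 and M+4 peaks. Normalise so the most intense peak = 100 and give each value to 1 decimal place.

27.9 : 100.0 : 89.7

Expanding (0.358 + 0.642)^2:
P(M) = 0.358^2 = 0.128164
P(M+2) = 2 × 0.358^1 × 0.642^1 = 0.459672
P(M+4) = 0.642^2 = 0.412164
The M+2 peak is largest (0.459672); scaling to 100 gives 27.9 : 100.0 : 89.7.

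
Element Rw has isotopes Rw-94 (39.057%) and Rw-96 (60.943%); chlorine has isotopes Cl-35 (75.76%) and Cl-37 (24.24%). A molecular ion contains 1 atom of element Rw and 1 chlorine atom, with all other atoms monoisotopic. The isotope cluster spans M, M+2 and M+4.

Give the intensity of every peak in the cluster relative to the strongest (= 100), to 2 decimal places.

Element Rw pattern (n=1): 0.39057 : 0.60943
Chlorine pattern (n=1): 0.7576 : 0.2424
Convolve the two distributions (both contribute in 2-u steps):
  M: 0.39057×0.7576 = 0.295896
  M+2: 0.39057×0.2424 + 0.60943×0.7576 = 0.556378
  M+4: 0.60943×0.2424 = 0.147726
Scale to base peak (0.556378) = 100: 53.18 : 100.00 : 26.55

53.18 : 100.00 : 26.55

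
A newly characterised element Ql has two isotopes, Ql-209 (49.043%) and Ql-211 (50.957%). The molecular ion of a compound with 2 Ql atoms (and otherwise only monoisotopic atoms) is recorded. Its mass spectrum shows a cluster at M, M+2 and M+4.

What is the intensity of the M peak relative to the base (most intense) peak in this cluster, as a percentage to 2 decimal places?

Term probabilities: M 0.2405, M+2 0.4998, M+4 0.2597. Base peak = M+2.
P(M+2) = C(2,1) × 0.49043^1 × 0.50957^1 = 2 × 0.49043 × 0.50957 = 0.499817 (base)
P(M) = C(2,0) × 0.49043^2 × 0.50957^0 = 1 × 0.24052158 × 1.0000 = 0.240522
Relative intensity = 0.240522 / 0.499817 × 100 = 48.12

48.12%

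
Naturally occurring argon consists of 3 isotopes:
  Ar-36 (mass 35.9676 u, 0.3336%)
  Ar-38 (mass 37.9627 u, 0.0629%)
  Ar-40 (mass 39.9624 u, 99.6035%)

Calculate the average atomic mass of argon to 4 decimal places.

39.9478 u

Ar = Σ fᵢ·mᵢ = 0.003336 × 35.9676 + 0.000629 × 37.9627 + 0.996035 × 39.9624
= 0.11999 + 0.02388 + 39.80395 = 39.94782 u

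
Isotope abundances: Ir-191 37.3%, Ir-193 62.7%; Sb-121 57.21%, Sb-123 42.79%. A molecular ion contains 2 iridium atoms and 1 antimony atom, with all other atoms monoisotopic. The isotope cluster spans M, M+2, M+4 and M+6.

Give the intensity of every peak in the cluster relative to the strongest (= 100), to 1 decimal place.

18.7 : 77.0 : 100.0 : 39.6

Iridium pattern (n=2): 0.139129 : 0.467742 : 0.393129
Antimony pattern (n=1): 0.5721 : 0.4279
Convolve the two distributions (both contribute in 2-u steps):
  M: 0.139129×0.5721 = 0.079596
  M+2: 0.139129×0.4279 + 0.467742×0.5721 = 0.327128
  M+4: 0.467742×0.4279 + 0.393129×0.5721 = 0.425056
  M+6: 0.393129×0.4279 = 0.168220
Scale to base peak (0.425056) = 100: 18.7 : 77.0 : 100.0 : 39.6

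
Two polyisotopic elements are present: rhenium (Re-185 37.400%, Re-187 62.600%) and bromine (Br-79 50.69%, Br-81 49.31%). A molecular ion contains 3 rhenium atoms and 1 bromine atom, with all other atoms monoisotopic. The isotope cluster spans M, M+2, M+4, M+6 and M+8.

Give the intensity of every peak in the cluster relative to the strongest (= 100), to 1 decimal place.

Rhenium pattern (n=3): 0.05231362 : 0.26268713 : 0.43968487 : 0.24531438
Bromine pattern (n=1): 0.5069 : 0.4931
Convolve the two distributions (both contribute in 2-u steps):
  M: 0.05231362×0.5069 = 0.026518
  M+2: 0.05231362×0.4931 + 0.26268713×0.5069 = 0.158952
  M+4: 0.26268713×0.4931 + 0.43968487×0.5069 = 0.352407
  M+6: 0.43968487×0.4931 + 0.24531438×0.5069 = 0.341158
  M+8: 0.24531438×0.4931 = 0.120965
Scale to base peak (0.352407) = 100: 7.5 : 45.1 : 100.0 : 96.8 : 34.3

7.5 : 45.1 : 100.0 : 96.8 : 34.3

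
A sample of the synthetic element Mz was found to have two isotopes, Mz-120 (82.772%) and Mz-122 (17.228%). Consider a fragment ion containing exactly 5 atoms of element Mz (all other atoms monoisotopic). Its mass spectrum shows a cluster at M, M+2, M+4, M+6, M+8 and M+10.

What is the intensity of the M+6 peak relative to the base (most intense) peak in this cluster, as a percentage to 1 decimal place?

(0.82772 + 0.17228)^5 gives M 0.3885, M+2 0.4043, M+4 0.1683, M+6 0.0350, M+8 0.0036, M+10 0.0002; the largest is M+2.
P(M+2) = C(5,1) × 0.82772^4 × 0.17228^1 = 5 × 0.46938996 × 0.17228 = 0.404333 (base)
P(M+6) = C(5,3) × 0.82772^2 × 0.17228^3 = 10 × 0.6851204 × 0.00511334 = 0.035033
Relative intensity = 0.035033 / 0.404333 × 100 = 8.7

8.7%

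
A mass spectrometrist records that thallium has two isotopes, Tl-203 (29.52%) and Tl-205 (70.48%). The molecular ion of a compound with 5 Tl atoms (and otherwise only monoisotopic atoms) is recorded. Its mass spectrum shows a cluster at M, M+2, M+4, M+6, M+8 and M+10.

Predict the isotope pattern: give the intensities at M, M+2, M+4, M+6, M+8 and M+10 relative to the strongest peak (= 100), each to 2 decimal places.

The 5 Tl atoms are independent, so intensities follow the terms of (0.2952 + 0.7048)^5.
P(M) = 0.2952^5 = 0.002242
P(M+2) = 5 × 0.2952^4 × 0.7048^1 = 0.026761
P(M+4) = 10 × 0.2952^3 × 0.7048^2 = 0.127785
P(M+6) = 10 × 0.2952^2 × 0.7048^3 = 0.305092
P(M+8) = 5 × 0.2952^1 × 0.7048^4 = 0.364208
P(M+10) = 0.7048^5 = 0.173912
The M+8 peak is largest (0.364208); scaling to 100 gives 0.62 : 7.35 : 35.09 : 83.77 : 100.00 : 47.75.

0.62 : 7.35 : 35.09 : 83.77 : 100.00 : 47.75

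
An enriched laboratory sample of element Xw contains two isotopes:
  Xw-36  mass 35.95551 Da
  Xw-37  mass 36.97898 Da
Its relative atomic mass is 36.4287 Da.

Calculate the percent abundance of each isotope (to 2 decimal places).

Xw-36: 53.77%, Xw-37: 46.23%

With x = fraction of Xw-36 (so Xw-37 is 1 − x):
35.95551·x + 36.97898·(1 − x) = 36.4287
(35.95551 − 36.97898)·x = 36.4287 − 36.97898
x = -0.55028 / -1.02347 = 0.53766 → 53.77% Xw-36, 46.23% Xw-37.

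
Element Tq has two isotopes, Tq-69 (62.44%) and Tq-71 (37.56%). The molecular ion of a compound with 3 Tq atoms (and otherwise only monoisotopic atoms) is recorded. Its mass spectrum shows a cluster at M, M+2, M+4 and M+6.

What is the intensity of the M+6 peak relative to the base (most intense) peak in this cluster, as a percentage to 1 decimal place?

12.1%

Binomial terms of (0.6244 + 0.3756)^3: M 0.2434, M+2 0.4393, M+4 0.2643, M+6 0.0530 → M+2 is the base peak.
P(M+2) = C(3,1) × 0.6244^2 × 0.3756^1 = 3 × 0.38987536 × 0.3756 = 0.439312 (base)
P(M+6) = C(3,3) × 0.6244^0 × 0.3756^3 = 1 × 1.0000 × 0.05298791 = 0.052988
Relative intensity = 0.052988 / 0.439312 × 100 = 12.1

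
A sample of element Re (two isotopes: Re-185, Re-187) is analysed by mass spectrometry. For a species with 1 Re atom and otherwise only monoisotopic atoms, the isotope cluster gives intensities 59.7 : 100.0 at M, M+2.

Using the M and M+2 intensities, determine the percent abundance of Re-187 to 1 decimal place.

Write p for the Re-185 fraction. I(M+2)/I(M) = [C(1,1)·p^0·(1−p)] / p^1 = 1·(1−p)/p = 100.0/59.7 = 1.6750
(1−p)/p = 1.6750/1 = 1.6750  ⇒  p = 1/(1 + 1.6750) = 0.3738
Re-185: 37.4%, Re-187: 62.6%.

62.6%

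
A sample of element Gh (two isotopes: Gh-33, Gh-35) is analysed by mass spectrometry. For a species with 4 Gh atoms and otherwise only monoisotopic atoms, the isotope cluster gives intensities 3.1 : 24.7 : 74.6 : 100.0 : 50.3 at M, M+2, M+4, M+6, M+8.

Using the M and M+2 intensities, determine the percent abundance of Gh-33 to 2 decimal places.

Let p = fractional abundance of Gh-33. I(M+2)/I(M) = [C(4,1)·p^3·(1−p)] / p^4 = 4·(1−p)/p = 24.7/3.1 = 7.9677
(1−p)/p = 7.9677/4 = 1.9919  ⇒  p = 1/(1 + 1.9919) = 0.3342
Gh-33: 33.42%, Gh-35: 66.58%.

33.42%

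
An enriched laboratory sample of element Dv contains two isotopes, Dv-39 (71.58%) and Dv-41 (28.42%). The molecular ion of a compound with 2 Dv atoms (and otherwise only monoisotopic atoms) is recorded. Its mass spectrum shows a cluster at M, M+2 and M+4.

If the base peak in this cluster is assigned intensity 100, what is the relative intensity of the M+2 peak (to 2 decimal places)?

Binomial terms of (0.7158 + 0.2842)^2: M 0.5124, M+2 0.4069, M+4 0.0808 → M is the base peak.
P(M) = C(2,0) × 0.7158^2 × 0.2842^0 = 1 × 0.51236964 × 1.0000 = 0.512370 (base)
P(M+2) = C(2,1) × 0.7158^1 × 0.2842^1 = 2 × 0.7158 × 0.2842 = 0.406861
Relative intensity = 0.406861 / 0.512370 × 100 = 79.41

79.41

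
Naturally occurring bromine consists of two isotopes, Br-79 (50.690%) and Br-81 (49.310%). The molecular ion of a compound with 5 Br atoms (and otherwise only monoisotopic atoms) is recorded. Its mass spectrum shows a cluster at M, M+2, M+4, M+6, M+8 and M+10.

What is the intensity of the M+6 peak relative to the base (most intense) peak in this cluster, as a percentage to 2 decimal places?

97.28%

Binomial terms of (0.50690 + 0.49310)^5: M 0.0335, M+2 0.1628, M+4 0.3167, M+6 0.3081, M+8 0.1498, M+10 0.0292 → M+4 is the base peak.
P(M+4) = C(5,2) × 0.50690^3 × 0.49310^2 = 10 × 0.13024674 × 0.24314761 = 0.316692 (base)
P(M+6) = C(5,3) × 0.50690^2 × 0.49310^3 = 10 × 0.25694761 × 0.11989609 = 0.308070
Relative intensity = 0.308070 / 0.316692 × 100 = 97.28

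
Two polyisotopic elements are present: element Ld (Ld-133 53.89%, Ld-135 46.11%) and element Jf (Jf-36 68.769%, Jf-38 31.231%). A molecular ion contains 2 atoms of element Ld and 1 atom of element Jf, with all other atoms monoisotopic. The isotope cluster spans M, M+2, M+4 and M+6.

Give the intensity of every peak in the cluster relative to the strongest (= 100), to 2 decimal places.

Element Ld pattern (n=2): 0.29041321 : 0.49697358 : 0.21261321
Element Jf pattern (n=1): 0.68769 : 0.31231
Convolve the two distributions (both contribute in 2-u steps):
  M: 0.29041321×0.68769 = 0.199714
  M+2: 0.29041321×0.31231 + 0.49697358×0.68769 = 0.432463
  M+4: 0.49697358×0.31231 + 0.21261321×0.68769 = 0.301422
  M+6: 0.21261321×0.31231 = 0.066401
Scale to base peak (0.432463) = 100: 46.18 : 100.00 : 69.70 : 15.35

46.18 : 100.00 : 69.70 : 15.35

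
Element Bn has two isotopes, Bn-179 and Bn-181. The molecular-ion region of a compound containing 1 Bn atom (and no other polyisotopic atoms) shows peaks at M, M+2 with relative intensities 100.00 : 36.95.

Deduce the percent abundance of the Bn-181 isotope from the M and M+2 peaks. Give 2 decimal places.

26.98%

Let p = fractional abundance of Bn-179. I(M+2)/I(M) = [C(1,1)·p^0·(1−p)] / p^1 = 1·(1−p)/p = 36.95/100.00 = 0.3695
(1−p)/p = 0.3695/1 = 0.3695  ⇒  p = 1/(1 + 0.3695) = 0.7302
Bn-179: 73.02%, Bn-181: 26.98%.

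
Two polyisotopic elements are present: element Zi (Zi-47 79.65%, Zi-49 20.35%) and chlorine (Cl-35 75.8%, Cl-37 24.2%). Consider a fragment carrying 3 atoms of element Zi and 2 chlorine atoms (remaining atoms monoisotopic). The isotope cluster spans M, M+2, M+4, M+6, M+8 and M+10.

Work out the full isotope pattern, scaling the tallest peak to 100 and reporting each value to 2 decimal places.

Element Zi pattern (n=3): 0.50530936 : 0.38730868 : 0.09895457 : 0.00842739
Chlorine pattern (n=2): 0.574564 : 0.366872 : 0.058564
Convolve the two distributions (both contribute in 2-u steps):
  M: 0.50530936×0.574564 = 0.290333
  M+2: 0.50530936×0.366872 + 0.38730868×0.574564 = 0.407917
  M+4: 0.50530936×0.058564 + 0.38730868×0.366872 + 0.09895457×0.574564 = 0.228541
  M+6: 0.38730868×0.058564 + 0.09895457×0.366872 + 0.00842739×0.574564 = 0.063828
  M+8: 0.09895457×0.058564 + 0.00842739×0.366872 = 0.008887
  M+10: 0.00842739×0.058564 = 0.000494
Scale to base peak (0.407917) = 100: 71.17 : 100.00 : 56.03 : 15.65 : 2.18 : 0.12

71.17 : 100.00 : 56.03 : 15.65 : 2.18 : 0.12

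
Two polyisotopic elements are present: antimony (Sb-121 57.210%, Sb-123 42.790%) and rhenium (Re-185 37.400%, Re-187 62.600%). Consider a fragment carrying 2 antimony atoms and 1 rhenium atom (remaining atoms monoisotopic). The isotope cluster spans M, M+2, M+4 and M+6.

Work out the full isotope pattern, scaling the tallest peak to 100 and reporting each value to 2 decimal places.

Antimony pattern (n=2): 0.32729841 : 0.48960318 : 0.18309841
Rhenium pattern (n=1): 0.3740 : 0.6260
Convolve the two distributions (both contribute in 2-u steps):
  M: 0.32729841×0.3740 = 0.122410
  M+2: 0.32729841×0.6260 + 0.48960318×0.3740 = 0.388000
  M+4: 0.48960318×0.6260 + 0.18309841×0.3740 = 0.374970
  M+6: 0.18309841×0.6260 = 0.114620
Scale to base peak (0.388000) = 100: 31.55 : 100.00 : 96.64 : 29.54

31.55 : 100.00 : 96.64 : 29.54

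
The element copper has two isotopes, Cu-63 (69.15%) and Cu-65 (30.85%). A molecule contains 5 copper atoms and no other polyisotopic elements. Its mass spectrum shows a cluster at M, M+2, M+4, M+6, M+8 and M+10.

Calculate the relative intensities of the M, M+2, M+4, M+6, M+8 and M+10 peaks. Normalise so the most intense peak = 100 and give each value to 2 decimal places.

44.83 : 100.00 : 89.23 : 39.81 : 8.88 : 0.79

Each Cu atom is independently Cu-63 (p = 0.6915) or Cu-65 (q = 0.3085); the cluster is the binomial expansion (p + q)^5.
P(M) = 0.6915^5 = 0.158111
P(M+2) = 5 × 0.6915^4 × 0.3085^1 = 0.352691
P(M+4) = 10 × 0.6915^3 × 0.3085^2 = 0.314693
P(M+6) = 10 × 0.6915^2 × 0.3085^3 = 0.140394
P(M+8) = 5 × 0.6915^1 × 0.3085^4 = 0.031317
P(M+10) = 0.3085^5 = 0.002794
The M+2 peak is largest (0.352691); scaling to 100 gives 44.83 : 100.00 : 89.23 : 39.81 : 8.88 : 0.79.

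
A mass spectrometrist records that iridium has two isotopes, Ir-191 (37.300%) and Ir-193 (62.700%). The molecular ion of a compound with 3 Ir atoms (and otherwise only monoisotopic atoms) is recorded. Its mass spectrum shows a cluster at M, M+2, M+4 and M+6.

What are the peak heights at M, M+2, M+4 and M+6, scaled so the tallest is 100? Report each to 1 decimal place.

11.8 : 59.5 : 100.0 : 56.0

Expanding (0.37300 + 0.62700)^3:
P(M) = 0.37300^3 = 0.051895
P(M+2) = 3 × 0.37300^2 × 0.62700^1 = 0.261702
P(M+4) = 3 × 0.37300^1 × 0.62700^2 = 0.439911
P(M+6) = 0.62700^3 = 0.246492
The M+4 peak is largest (0.439911); scaling to 100 gives 11.8 : 59.5 : 100.0 : 56.0.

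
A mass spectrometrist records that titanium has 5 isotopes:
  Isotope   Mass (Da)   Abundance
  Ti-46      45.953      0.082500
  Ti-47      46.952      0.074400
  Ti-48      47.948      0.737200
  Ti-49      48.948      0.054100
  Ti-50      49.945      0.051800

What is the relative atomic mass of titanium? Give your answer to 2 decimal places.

47.87 Da

The abundance-weighted mean is 0.082500 × 45.953 + 0.074400 × 46.952 + 0.737200 × 47.948 + 0.054100 × 48.948 + 0.051800 × 49.945
= 3.7911 + 3.4932 + 35.3473 + 2.6481 + 2.5872 = 47.8669 Da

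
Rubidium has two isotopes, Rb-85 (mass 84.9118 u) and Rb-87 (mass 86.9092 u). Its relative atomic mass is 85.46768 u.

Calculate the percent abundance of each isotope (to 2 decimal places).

Writing the weighted mean with unknown fraction x of Rb-85:
84.9118·x + 86.9092·(1 − x) = 85.46768
(84.9118 − 86.9092)·x = 85.46768 − 86.9092
x = -1.44152 / -1.9974 = 0.72170 → 72.17% Rb-85, 27.83% Rb-87.

Rb-85: 72.17%, Rb-87: 27.83%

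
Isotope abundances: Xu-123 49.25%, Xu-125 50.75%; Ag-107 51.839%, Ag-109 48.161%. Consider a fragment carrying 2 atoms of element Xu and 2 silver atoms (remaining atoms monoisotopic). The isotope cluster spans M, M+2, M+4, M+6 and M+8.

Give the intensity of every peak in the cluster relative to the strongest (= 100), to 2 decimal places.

17.38 : 68.11 : 100.00 : 65.20 : 15.93

Element Xu pattern (n=2): 0.24255625 : 0.4998875 : 0.25755625
Silver pattern (n=2): 0.26872819 : 0.49932362 : 0.23194819
Convolve the two distributions (both contribute in 2-u steps):
  M: 0.24255625×0.26872819 = 0.065182
  M+2: 0.24255625×0.49932362 + 0.4998875×0.26872819 = 0.255448
  M+4: 0.24255625×0.23194819 + 0.4998875×0.49932362 + 0.25755625×0.26872819 = 0.375079
  M+6: 0.4998875×0.23194819 + 0.25755625×0.49932362 = 0.244552
  M+8: 0.25755625×0.23194819 = 0.059740
Scale to base peak (0.375079) = 100: 17.38 : 68.11 : 100.00 : 65.20 : 15.93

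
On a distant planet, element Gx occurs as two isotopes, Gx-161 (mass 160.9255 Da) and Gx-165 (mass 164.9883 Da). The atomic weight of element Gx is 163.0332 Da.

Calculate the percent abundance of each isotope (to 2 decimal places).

Gx-161: 48.12%, Gx-165: 51.88%

Writing the weighted mean with unknown fraction x of Gx-161:
160.9255·x + 164.9883·(1 − x) = 163.0332
(160.9255 − 164.9883)·x = 163.0332 − 164.9883
x = -1.9551 / -4.0628 = 0.48122 → 48.12% Gx-161, 51.88% Gx-165.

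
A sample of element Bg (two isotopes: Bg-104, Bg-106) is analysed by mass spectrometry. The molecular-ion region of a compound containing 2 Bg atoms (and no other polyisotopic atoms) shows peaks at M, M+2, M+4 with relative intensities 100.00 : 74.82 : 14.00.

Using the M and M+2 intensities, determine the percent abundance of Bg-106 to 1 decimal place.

If p is the fraction of Bg that is Bg-104, then I(M+2)/I(M) = [C(2,1)·p^1·(1−p)] / p^2 = 2·(1−p)/p = 74.82/100.00 = 0.7482
(1−p)/p = 0.7482/2 = 0.3741  ⇒  p = 1/(1 + 0.3741) = 0.7277
Bg-104: 72.8%, Bg-106: 27.2%.

27.2%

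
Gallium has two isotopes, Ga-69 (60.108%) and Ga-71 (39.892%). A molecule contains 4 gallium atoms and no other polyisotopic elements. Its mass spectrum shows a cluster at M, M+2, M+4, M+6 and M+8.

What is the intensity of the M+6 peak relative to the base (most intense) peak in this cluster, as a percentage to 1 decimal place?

44.0%

Term probabilities: M 0.1305, M+2 0.3465, M+4 0.3450, M+6 0.1526, M+8 0.0253. Base peak = M+2.
P(M+2) = C(4,1) × 0.60108^3 × 0.39892^1 = 4 × 0.2171685 × 0.39892 = 0.346531 (base)
P(M+6) = C(4,3) × 0.60108^1 × 0.39892^3 = 4 × 0.60108 × 0.063483 = 0.152633
Relative intensity = 0.152633 / 0.346531 × 100 = 44.0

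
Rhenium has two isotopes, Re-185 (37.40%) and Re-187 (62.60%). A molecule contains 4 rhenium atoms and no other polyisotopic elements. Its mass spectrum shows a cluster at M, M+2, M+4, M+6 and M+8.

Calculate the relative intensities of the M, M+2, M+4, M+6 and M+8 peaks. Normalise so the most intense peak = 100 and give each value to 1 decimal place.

5.3 : 35.7 : 89.6 : 100.0 : 41.8

The 4 Re atoms are independent, so intensities follow the terms of (0.3740 + 0.6260)^4.
P(M) = 0.3740^4 = 0.019565
P(M+2) = 4 × 0.3740^3 × 0.6260^1 = 0.130993
P(M+4) = 6 × 0.3740^2 × 0.6260^2 = 0.328884
P(M+6) = 4 × 0.3740^1 × 0.6260^3 = 0.366990
P(M+8) = 0.6260^4 = 0.153567
The M+6 peak is largest (0.366990); scaling to 100 gives 5.3 : 35.7 : 89.6 : 100.0 : 41.8.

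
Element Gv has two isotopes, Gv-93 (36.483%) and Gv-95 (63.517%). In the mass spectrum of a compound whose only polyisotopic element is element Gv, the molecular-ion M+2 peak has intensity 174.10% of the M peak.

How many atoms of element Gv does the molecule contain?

1

For n independent Gv atoms, I(M+2)/I(M) = n · (abundance Gv-95) / (abundance Gv-93) = n · 0.63517/0.36483.
n = 1.7410 × 0.36483/0.63517 = 1.00 ≈ 1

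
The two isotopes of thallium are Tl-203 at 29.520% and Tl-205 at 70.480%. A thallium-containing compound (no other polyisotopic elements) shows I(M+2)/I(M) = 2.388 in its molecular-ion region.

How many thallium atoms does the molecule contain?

1

The M+2/M ratio from n Tl atoms is n · q/p = n · 0.70480/0.29520.
n = 2.388 × 0.29520/0.70480 = 1.00 ≈ 1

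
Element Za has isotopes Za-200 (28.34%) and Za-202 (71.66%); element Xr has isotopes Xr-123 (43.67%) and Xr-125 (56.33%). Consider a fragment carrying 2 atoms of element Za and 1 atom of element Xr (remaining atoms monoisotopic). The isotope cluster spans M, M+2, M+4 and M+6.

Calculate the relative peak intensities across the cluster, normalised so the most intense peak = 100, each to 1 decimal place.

7.7 : 49.1 : 100.0 : 63.8

Element Za pattern (n=2): 0.08031556 : 0.40616888 : 0.51351556
Element Xr pattern (n=1): 0.4367 : 0.5633
Convolve the two distributions (both contribute in 2-u steps):
  M: 0.08031556×0.4367 = 0.035074
  M+2: 0.08031556×0.5633 + 0.40616888×0.4367 = 0.222616
  M+4: 0.40616888×0.5633 + 0.51351556×0.4367 = 0.453047
  M+6: 0.51351556×0.5633 = 0.289263
Scale to base peak (0.453047) = 100: 7.7 : 49.1 : 100.0 : 63.8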